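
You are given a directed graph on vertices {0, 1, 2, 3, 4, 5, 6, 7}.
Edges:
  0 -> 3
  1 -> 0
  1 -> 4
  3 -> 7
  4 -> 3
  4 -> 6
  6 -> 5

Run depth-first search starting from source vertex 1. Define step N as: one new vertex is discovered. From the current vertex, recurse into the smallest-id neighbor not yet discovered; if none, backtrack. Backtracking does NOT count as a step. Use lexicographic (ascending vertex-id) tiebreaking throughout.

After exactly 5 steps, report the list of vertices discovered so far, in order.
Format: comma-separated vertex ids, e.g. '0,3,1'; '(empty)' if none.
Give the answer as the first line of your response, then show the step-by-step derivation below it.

1,0,3,7,4

step 1: discover 1; path=1; order=1
step 2: discover 0; path=1>0; order=1,0
step 3: discover 3; path=1>0>3; order=1,0,3
step 4: discover 7; path=1>0>3>7; order=1,0,3,7
step 5: discover 4; path=1>4; order=1,0,3,7,4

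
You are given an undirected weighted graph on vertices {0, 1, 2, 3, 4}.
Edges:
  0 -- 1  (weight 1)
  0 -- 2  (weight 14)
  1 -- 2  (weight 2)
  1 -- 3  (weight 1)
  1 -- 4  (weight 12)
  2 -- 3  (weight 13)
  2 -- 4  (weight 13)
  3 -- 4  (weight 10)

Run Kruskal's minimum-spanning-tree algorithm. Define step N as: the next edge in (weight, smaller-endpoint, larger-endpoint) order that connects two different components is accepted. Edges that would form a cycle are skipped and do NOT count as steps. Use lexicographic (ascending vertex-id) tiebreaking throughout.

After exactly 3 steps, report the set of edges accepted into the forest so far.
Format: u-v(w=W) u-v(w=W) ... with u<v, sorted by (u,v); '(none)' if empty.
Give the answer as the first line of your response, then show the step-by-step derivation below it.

0-1(w=1) 1-2(w=2) 1-3(w=1)

step 1: add edge 0-1 (w=1); MST = {0-1(w=1)}
step 2: add edge 1-3 (w=1); MST = {0-1(w=1) 1-3(w=1)}
step 3: add edge 1-2 (w=2); MST = {0-1(w=1) 1-2(w=2) 1-3(w=1)}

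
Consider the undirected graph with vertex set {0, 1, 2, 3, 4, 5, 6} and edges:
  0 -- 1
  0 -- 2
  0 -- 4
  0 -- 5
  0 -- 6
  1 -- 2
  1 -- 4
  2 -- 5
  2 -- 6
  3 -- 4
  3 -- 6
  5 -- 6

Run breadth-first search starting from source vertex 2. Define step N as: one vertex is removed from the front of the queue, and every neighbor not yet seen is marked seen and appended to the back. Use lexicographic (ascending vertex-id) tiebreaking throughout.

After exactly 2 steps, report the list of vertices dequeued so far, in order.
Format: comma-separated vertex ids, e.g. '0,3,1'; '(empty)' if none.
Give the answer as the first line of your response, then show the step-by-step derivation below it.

2,0

step 1: dequeue 2; queue=[0,1,5,6]; order=2
step 2: dequeue 0; queue=[1,5,6,4]; order=2,0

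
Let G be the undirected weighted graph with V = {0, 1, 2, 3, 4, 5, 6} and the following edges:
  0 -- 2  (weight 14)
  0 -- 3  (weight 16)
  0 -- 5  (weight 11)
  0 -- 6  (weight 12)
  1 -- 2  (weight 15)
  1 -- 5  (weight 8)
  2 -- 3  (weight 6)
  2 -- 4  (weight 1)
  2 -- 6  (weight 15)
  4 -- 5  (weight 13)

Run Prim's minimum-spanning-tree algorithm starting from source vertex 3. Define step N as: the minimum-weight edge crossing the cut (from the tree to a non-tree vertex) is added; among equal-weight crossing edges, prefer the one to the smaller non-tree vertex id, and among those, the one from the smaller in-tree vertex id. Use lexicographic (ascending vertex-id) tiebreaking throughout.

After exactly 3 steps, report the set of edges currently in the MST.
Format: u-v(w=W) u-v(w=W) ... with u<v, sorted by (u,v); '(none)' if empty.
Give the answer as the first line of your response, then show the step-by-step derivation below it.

2-3(w=6) 2-4(w=1) 4-5(w=13)

step 1: add edge 2-3 (w=6); MST = {2-3(w=6)}
step 2: add edge 2-4 (w=1); MST = {2-3(w=6) 2-4(w=1)}
step 3: add edge 4-5 (w=13); MST = {2-3(w=6) 2-4(w=1) 4-5(w=13)}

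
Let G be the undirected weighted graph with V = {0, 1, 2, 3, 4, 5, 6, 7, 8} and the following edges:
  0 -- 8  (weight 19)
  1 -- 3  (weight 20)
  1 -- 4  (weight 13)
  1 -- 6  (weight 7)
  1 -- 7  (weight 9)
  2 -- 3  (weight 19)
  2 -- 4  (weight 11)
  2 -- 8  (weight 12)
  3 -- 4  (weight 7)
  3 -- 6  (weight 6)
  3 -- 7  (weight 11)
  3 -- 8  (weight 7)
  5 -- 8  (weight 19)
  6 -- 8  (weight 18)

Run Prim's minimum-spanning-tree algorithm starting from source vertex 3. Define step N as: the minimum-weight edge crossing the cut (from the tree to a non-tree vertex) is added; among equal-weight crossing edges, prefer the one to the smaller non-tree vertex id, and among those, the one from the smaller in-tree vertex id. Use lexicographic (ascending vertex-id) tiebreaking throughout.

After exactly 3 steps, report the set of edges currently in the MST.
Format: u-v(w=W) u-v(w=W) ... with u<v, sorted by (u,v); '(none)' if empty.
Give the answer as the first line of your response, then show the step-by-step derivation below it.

1-6(w=7) 3-4(w=7) 3-6(w=6)

step 1: add edge 3-6 (w=6); MST = {3-6(w=6)}
step 2: add edge 1-6 (w=7); MST = {1-6(w=7) 3-6(w=6)}
step 3: add edge 3-4 (w=7); MST = {1-6(w=7) 3-4(w=7) 3-6(w=6)}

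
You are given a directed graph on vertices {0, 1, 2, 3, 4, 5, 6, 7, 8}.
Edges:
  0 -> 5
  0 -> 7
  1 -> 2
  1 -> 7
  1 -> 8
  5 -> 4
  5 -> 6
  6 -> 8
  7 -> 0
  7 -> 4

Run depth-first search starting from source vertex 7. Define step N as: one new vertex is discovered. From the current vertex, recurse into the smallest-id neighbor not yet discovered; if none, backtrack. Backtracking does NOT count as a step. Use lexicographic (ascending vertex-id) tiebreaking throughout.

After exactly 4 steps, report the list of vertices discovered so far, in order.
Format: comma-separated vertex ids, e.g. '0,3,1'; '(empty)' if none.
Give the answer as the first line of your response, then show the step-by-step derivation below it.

7,0,5,4

step 1: discover 7; path=7; order=7
step 2: discover 0; path=7>0; order=7,0
step 3: discover 5; path=7>0>5; order=7,0,5
step 4: discover 4; path=7>0>5>4; order=7,0,5,4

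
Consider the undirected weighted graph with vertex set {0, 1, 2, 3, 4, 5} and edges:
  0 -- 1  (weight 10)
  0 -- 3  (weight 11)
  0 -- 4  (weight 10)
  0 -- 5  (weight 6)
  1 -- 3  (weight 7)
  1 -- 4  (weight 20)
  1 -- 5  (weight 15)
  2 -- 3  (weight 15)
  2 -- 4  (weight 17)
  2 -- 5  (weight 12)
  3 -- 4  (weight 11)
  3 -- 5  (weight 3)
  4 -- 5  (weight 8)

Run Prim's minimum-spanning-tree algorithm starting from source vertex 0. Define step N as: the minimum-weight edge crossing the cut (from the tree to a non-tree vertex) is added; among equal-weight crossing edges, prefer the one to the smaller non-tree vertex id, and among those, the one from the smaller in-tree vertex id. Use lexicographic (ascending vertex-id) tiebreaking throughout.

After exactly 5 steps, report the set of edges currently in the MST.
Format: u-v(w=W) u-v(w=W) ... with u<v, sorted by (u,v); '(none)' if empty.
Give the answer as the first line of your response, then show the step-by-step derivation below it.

0-5(w=6) 1-3(w=7) 2-5(w=12) 3-5(w=3) 4-5(w=8)

step 1: add edge 0-5 (w=6); MST = {0-5(w=6)}
step 2: add edge 3-5 (w=3); MST = {0-5(w=6) 3-5(w=3)}
step 3: add edge 1-3 (w=7); MST = {0-5(w=6) 1-3(w=7) 3-5(w=3)}
step 4: add edge 4-5 (w=8); MST = {0-5(w=6) 1-3(w=7) 3-5(w=3) 4-5(w=8)}
step 5: add edge 2-5 (w=12); MST = {0-5(w=6) 1-3(w=7) 2-5(w=12) 3-5(w=3) 4-5(w=8)}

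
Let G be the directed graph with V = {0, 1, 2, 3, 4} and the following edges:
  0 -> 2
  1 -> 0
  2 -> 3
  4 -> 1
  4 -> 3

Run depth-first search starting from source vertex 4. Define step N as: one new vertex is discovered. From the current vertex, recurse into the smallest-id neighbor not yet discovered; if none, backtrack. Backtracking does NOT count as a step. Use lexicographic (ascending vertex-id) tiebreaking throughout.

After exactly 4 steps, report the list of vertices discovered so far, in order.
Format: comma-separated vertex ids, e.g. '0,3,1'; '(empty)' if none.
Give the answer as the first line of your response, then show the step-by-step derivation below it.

4,1,0,2

step 1: discover 4; path=4; order=4
step 2: discover 1; path=4>1; order=4,1
step 3: discover 0; path=4>1>0; order=4,1,0
step 4: discover 2; path=4>1>0>2; order=4,1,0,2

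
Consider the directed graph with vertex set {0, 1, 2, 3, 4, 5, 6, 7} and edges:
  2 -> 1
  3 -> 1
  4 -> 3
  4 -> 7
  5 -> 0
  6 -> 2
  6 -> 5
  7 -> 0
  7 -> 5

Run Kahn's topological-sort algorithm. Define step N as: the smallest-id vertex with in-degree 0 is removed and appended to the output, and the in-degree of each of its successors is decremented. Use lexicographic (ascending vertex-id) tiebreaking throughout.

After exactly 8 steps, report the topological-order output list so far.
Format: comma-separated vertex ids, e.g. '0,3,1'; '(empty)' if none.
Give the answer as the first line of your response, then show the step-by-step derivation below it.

4,3,6,2,1,7,5,0

step 1: output 4; order=[4]; indeg=(2,2,1,0,0,2,0,0)
step 2: output 3; order=[4,3]; indeg=(2,1,1,0,0,2,0,0)
step 3: output 6; order=[4,3,6]; indeg=(2,1,0,0,0,1,0,0)
step 4: output 2; order=[4,3,6,2]; indeg=(2,0,0,0,0,1,0,0)
step 5: output 1; order=[4,3,6,2,1]; indeg=(2,0,0,0,0,1,0,0)
step 6: output 7; order=[4,3,6,2,1,7]; indeg=(1,0,0,0,0,0,0,0)
step 7: output 5; order=[4,3,6,2,1,7,5]; indeg=(0,0,0,0,0,0,0,0)
step 8: output 0; order=[4,3,6,2,1,7,5,0]; indeg=(0,0,0,0,0,0,0,0)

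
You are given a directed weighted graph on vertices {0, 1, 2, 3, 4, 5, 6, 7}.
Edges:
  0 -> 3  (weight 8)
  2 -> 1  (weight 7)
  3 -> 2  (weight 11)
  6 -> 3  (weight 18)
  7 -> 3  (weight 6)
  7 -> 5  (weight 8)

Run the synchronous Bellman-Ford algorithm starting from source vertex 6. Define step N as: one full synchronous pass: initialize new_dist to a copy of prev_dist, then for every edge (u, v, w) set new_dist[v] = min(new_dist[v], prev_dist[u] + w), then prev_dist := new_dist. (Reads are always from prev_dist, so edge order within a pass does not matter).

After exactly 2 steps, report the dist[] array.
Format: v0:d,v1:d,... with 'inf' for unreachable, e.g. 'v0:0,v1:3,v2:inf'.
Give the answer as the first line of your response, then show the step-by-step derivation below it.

v0:inf,v1:inf,v2:29,v3:18,v4:inf,v5:inf,v6:0,v7:inf

step 1: dist = v0:inf,v1:inf,v2:inf,v3:18,v4:inf,v5:inf,v6:0,v7:inf
step 2: dist = v0:inf,v1:inf,v2:29,v3:18,v4:inf,v5:inf,v6:0,v7:inf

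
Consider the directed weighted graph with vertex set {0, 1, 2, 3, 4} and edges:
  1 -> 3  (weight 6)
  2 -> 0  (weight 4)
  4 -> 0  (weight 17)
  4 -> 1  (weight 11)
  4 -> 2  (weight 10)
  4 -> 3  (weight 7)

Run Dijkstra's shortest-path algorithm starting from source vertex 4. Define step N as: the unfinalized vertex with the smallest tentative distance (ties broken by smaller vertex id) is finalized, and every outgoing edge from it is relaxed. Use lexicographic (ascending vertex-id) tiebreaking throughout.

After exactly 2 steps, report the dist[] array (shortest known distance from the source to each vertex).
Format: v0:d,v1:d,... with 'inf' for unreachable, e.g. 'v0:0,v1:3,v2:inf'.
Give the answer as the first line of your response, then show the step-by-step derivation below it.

v0:17,v1:11,v2:10,v3:7,v4:0

step 1: dist = v0:17,v1:11,v2:10,v3:7,v4:0
step 2: dist = v0:17,v1:11,v2:10,v3:7,v4:0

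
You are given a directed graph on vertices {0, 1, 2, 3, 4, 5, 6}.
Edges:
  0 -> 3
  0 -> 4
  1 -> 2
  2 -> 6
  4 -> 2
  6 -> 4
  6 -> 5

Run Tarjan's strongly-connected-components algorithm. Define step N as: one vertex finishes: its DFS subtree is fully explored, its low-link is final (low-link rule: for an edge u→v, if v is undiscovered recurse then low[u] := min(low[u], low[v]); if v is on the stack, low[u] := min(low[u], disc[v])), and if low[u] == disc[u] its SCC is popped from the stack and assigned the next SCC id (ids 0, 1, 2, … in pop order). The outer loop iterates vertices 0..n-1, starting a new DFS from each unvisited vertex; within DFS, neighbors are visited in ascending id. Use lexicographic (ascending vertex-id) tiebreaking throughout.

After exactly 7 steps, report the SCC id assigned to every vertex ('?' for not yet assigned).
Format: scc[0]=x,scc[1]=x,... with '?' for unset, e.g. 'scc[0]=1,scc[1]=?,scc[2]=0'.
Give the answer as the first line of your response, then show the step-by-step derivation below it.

scc[0]=3,scc[1]=4,scc[2]=2,scc[3]=0,scc[4]=2,scc[5]=1,scc[6]=2

step 1: low=(low[0]=0,low[1]=?,low[2]=?,low[3]=1,low[4]=?,low[5]=?,low[6]=?); scc=(scc[0]=?,scc[1]=?,scc[2]=?,scc[3]=0,scc[4]=?,scc[5]=?,scc[6]=?)
step 2: low=(low[0]=0,low[1]=?,low[2]=3,low[3]=1,low[4]=2,low[5]=5,low[6]=2); scc=(scc[0]=?,scc[1]=?,scc[2]=?,scc[3]=0,scc[4]=?,scc[5]=1,scc[6]=?)
step 3: low=(low[0]=0,low[1]=?,low[2]=3,low[3]=1,low[4]=2,low[5]=5,low[6]=2); scc=(scc[0]=?,scc[1]=?,scc[2]=?,scc[3]=0,scc[4]=?,scc[5]=1,scc[6]=?)
step 4: low=(low[0]=0,low[1]=?,low[2]=2,low[3]=1,low[4]=2,low[5]=5,low[6]=2); scc=(scc[0]=?,scc[1]=?,scc[2]=?,scc[3]=0,scc[4]=?,scc[5]=1,scc[6]=?)
step 5: low=(low[0]=0,low[1]=?,low[2]=2,low[3]=1,low[4]=2,low[5]=5,low[6]=2); scc=(scc[0]=?,scc[1]=?,scc[2]=2,scc[3]=0,scc[4]=2,scc[5]=1,scc[6]=2)
step 6: low=(low[0]=0,low[1]=?,low[2]=2,low[3]=1,low[4]=2,low[5]=5,low[6]=2); scc=(scc[0]=3,scc[1]=?,scc[2]=2,scc[3]=0,scc[4]=2,scc[5]=1,scc[6]=2)
step 7: low=(low[0]=0,low[1]=6,low[2]=2,low[3]=1,low[4]=2,low[5]=5,low[6]=2); scc=(scc[0]=3,scc[1]=4,scc[2]=2,scc[3]=0,scc[4]=2,scc[5]=1,scc[6]=2)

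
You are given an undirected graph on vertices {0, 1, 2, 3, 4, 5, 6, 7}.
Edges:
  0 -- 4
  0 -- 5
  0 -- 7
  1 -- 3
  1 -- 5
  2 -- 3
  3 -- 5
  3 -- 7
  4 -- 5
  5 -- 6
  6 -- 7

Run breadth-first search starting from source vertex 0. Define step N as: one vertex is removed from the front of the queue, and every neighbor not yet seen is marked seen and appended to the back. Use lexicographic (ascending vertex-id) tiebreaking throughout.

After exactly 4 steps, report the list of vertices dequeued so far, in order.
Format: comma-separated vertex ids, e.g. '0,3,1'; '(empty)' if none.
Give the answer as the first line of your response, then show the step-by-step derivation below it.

0,4,5,7

step 1: dequeue 0; queue=[4,5,7]; order=0
step 2: dequeue 4; queue=[5,7]; order=0,4
step 3: dequeue 5; queue=[7,1,3,6]; order=0,4,5
step 4: dequeue 7; queue=[1,3,6]; order=0,4,5,7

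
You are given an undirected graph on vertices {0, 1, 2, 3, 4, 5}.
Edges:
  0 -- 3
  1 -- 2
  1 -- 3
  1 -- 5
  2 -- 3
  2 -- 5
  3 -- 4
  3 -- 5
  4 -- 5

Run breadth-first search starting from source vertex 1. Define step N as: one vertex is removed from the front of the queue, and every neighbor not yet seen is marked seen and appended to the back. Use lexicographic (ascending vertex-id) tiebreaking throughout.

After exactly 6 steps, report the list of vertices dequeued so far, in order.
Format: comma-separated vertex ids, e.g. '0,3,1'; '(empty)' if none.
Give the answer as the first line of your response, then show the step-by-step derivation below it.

1,2,3,5,0,4

step 1: dequeue 1; queue=[2,3,5]; order=1
step 2: dequeue 2; queue=[3,5]; order=1,2
step 3: dequeue 3; queue=[5,0,4]; order=1,2,3
step 4: dequeue 5; queue=[0,4]; order=1,2,3,5
step 5: dequeue 0; queue=[4]; order=1,2,3,5,0
step 6: dequeue 4; queue=[(empty)]; order=1,2,3,5,0,4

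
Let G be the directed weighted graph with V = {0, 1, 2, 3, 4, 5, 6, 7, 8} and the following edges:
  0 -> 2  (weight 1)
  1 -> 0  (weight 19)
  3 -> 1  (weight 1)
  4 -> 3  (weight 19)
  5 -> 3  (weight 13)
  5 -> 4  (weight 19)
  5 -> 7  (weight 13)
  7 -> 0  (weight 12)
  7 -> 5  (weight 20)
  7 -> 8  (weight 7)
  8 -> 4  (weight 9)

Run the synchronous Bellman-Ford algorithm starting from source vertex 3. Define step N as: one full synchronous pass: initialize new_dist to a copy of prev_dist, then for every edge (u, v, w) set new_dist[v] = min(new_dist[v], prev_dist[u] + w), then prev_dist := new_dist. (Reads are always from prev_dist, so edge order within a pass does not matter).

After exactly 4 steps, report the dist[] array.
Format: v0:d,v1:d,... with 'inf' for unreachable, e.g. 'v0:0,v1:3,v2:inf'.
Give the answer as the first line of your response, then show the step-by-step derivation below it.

v0:20,v1:1,v2:21,v3:0,v4:inf,v5:inf,v6:inf,v7:inf,v8:inf

step 1: dist = v0:inf,v1:1,v2:inf,v3:0,v4:inf,v5:inf,v6:inf,v7:inf,v8:inf
step 2: dist = v0:20,v1:1,v2:inf,v3:0,v4:inf,v5:inf,v6:inf,v7:inf,v8:inf
step 3: dist = v0:20,v1:1,v2:21,v3:0,v4:inf,v5:inf,v6:inf,v7:inf,v8:inf
step 4: dist = v0:20,v1:1,v2:21,v3:0,v4:inf,v5:inf,v6:inf,v7:inf,v8:inf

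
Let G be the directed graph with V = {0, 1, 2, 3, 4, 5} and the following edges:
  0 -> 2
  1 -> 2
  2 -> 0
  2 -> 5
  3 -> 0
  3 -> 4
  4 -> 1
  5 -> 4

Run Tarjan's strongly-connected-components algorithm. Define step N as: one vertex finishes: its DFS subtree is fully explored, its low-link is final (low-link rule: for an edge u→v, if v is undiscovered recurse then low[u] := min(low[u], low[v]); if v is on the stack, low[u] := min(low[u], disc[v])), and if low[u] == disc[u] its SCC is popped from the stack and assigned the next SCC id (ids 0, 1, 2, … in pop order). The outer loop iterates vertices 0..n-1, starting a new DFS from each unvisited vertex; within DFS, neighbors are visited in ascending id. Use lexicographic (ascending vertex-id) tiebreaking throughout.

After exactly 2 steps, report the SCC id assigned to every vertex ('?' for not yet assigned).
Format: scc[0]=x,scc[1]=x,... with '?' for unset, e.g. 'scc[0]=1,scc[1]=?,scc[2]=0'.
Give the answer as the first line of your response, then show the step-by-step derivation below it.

scc[0]=?,scc[1]=?,scc[2]=?,scc[3]=?,scc[4]=?,scc[5]=?

step 1: low=(low[0]=0,low[1]=1,low[2]=0,low[3]=?,low[4]=3,low[5]=2); scc=(scc[0]=?,scc[1]=?,scc[2]=?,scc[3]=?,scc[4]=?,scc[5]=?)
step 2: low=(low[0]=0,low[1]=1,low[2]=0,low[3]=?,low[4]=1,low[5]=2); scc=(scc[0]=?,scc[1]=?,scc[2]=?,scc[3]=?,scc[4]=?,scc[5]=?)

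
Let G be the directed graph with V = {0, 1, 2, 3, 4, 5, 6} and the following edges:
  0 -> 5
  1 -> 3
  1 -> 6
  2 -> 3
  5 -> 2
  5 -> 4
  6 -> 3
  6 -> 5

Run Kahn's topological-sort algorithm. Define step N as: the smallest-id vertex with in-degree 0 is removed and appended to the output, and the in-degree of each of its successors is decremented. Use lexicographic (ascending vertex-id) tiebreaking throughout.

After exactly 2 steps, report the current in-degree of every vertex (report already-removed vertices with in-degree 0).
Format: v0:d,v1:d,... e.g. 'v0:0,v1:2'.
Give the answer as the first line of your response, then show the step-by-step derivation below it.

v0:0,v1:0,v2:1,v3:2,v4:1,v5:1,v6:0

step 1: output 0; order=[0]; indeg=(0,0,1,3,1,1,1)
step 2: output 1; order=[0,1]; indeg=(0,0,1,2,1,1,0)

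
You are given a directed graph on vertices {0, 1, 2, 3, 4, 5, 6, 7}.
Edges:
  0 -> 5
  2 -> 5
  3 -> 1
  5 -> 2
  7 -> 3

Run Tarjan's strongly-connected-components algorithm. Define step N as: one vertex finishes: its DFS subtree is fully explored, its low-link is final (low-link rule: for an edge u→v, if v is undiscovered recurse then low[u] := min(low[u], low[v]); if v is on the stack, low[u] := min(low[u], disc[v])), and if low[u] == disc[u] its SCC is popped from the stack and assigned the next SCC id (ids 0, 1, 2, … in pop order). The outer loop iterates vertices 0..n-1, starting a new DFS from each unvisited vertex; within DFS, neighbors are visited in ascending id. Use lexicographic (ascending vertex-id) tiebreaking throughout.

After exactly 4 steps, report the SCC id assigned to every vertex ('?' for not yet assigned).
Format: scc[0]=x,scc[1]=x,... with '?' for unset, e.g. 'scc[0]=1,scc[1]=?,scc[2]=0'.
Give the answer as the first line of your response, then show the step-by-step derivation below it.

scc[0]=1,scc[1]=2,scc[2]=0,scc[3]=?,scc[4]=?,scc[5]=0,scc[6]=?,scc[7]=?

step 1: low=(low[0]=0,low[1]=?,low[2]=1,low[3]=?,low[4]=?,low[5]=1,low[6]=?,low[7]=?); scc=(scc[0]=?,scc[1]=?,scc[2]=?,scc[3]=?,scc[4]=?,scc[5]=?,scc[6]=?,scc[7]=?)
step 2: low=(low[0]=0,low[1]=?,low[2]=1,low[3]=?,low[4]=?,low[5]=1,low[6]=?,low[7]=?); scc=(scc[0]=?,scc[1]=?,scc[2]=0,scc[3]=?,scc[4]=?,scc[5]=0,scc[6]=?,scc[7]=?)
step 3: low=(low[0]=0,low[1]=?,low[2]=1,low[3]=?,low[4]=?,low[5]=1,low[6]=?,low[7]=?); scc=(scc[0]=1,scc[1]=?,scc[2]=0,scc[3]=?,scc[4]=?,scc[5]=0,scc[6]=?,scc[7]=?)
step 4: low=(low[0]=0,low[1]=3,low[2]=1,low[3]=?,low[4]=?,low[5]=1,low[6]=?,low[7]=?); scc=(scc[0]=1,scc[1]=2,scc[2]=0,scc[3]=?,scc[4]=?,scc[5]=0,scc[6]=?,scc[7]=?)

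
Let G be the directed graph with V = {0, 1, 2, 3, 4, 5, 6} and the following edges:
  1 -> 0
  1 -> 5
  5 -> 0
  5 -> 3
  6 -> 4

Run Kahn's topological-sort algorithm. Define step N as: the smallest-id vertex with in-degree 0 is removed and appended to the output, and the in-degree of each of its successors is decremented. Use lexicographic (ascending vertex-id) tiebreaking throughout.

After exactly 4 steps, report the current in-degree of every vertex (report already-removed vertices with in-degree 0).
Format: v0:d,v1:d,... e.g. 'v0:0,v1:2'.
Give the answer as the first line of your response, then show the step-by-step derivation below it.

v0:0,v1:0,v2:0,v3:0,v4:1,v5:0,v6:0

step 1: output 1; order=[1]; indeg=(1,0,0,1,1,0,0)
step 2: output 2; order=[1,2]; indeg=(1,0,0,1,1,0,0)
step 3: output 5; order=[1,2,5]; indeg=(0,0,0,0,1,0,0)
step 4: output 0; order=[1,2,5,0]; indeg=(0,0,0,0,1,0,0)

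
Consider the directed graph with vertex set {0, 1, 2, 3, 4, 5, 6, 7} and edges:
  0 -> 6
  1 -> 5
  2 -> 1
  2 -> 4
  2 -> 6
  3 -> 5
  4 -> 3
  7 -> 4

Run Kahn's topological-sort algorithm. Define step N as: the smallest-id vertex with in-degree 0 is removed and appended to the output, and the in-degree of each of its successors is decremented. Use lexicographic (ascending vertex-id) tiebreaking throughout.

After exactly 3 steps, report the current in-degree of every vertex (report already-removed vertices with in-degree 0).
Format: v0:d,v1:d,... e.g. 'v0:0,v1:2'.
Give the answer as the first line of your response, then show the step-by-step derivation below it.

v0:0,v1:0,v2:0,v3:1,v4:1,v5:1,v6:0,v7:0

step 1: output 0; order=[0]; indeg=(0,1,0,1,2,2,1,0)
step 2: output 2; order=[0,2]; indeg=(0,0,0,1,1,2,0,0)
step 3: output 1; order=[0,2,1]; indeg=(0,0,0,1,1,1,0,0)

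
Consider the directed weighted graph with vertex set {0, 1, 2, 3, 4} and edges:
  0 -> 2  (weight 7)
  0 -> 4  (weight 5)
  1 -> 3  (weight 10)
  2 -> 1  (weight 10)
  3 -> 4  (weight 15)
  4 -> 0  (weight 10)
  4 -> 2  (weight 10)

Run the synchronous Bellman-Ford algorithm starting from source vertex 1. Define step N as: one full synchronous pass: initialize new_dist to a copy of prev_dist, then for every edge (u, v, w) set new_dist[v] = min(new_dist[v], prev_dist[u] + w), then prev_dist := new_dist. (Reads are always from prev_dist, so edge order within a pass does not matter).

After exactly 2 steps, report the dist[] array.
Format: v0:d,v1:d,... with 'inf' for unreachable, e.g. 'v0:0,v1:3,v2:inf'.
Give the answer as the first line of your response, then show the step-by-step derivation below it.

v0:inf,v1:0,v2:inf,v3:10,v4:25

step 1: dist = v0:inf,v1:0,v2:inf,v3:10,v4:inf
step 2: dist = v0:inf,v1:0,v2:inf,v3:10,v4:25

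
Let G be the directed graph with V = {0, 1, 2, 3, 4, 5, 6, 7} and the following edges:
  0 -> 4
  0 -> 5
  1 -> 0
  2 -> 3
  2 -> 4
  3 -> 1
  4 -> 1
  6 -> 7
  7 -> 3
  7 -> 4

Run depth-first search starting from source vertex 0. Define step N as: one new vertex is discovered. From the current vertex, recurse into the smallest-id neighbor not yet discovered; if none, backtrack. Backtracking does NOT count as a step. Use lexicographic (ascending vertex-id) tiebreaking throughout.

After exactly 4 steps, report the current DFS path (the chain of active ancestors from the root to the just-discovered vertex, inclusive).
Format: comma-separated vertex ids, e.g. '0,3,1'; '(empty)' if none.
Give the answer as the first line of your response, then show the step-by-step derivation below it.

0,5

step 1: discover 0; path=0; order=0
step 2: discover 4; path=0>4; order=0,4
step 3: discover 1; path=0>4>1; order=0,4,1
step 4: discover 5; path=0>5; order=0,4,1,5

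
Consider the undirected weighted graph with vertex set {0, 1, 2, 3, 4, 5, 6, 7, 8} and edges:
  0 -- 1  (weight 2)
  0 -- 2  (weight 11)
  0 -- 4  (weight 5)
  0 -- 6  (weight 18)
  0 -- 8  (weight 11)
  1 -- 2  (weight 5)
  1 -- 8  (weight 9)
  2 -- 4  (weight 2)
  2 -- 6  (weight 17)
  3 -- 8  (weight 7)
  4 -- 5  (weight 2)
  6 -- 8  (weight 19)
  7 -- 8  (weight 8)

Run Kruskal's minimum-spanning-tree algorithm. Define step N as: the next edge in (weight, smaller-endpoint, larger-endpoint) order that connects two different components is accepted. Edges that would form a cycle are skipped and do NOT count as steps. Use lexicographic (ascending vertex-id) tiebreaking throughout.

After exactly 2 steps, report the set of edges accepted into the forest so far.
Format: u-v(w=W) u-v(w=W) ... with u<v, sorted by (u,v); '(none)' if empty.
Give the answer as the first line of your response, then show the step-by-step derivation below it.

0-1(w=2) 2-4(w=2)

step 1: add edge 0-1 (w=2); MST = {0-1(w=2)}
step 2: add edge 2-4 (w=2); MST = {0-1(w=2) 2-4(w=2)}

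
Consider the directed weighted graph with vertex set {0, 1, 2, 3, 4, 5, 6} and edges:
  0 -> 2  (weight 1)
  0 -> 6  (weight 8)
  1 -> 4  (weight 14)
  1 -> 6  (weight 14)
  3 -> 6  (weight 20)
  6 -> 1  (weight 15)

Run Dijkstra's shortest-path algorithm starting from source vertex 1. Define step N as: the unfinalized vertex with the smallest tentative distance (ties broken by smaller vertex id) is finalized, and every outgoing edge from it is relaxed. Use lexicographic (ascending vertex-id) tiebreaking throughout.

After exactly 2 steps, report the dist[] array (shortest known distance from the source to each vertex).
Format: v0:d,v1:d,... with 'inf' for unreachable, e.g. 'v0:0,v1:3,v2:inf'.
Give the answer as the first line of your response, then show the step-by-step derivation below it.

v0:inf,v1:0,v2:inf,v3:inf,v4:14,v5:inf,v6:14

step 1: dist = v0:inf,v1:0,v2:inf,v3:inf,v4:14,v5:inf,v6:14
step 2: dist = v0:inf,v1:0,v2:inf,v3:inf,v4:14,v5:inf,v6:14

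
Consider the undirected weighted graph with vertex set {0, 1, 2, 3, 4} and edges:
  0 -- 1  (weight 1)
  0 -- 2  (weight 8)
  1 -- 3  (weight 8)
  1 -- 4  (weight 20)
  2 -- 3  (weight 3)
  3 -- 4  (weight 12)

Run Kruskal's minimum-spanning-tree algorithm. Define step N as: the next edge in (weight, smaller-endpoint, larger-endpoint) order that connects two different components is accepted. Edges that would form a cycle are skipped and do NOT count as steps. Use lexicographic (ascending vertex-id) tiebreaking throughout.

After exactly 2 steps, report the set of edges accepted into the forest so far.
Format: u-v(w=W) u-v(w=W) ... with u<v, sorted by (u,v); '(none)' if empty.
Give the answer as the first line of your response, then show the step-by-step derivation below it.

0-1(w=1) 2-3(w=3)

step 1: add edge 0-1 (w=1); MST = {0-1(w=1)}
step 2: add edge 2-3 (w=3); MST = {0-1(w=1) 2-3(w=3)}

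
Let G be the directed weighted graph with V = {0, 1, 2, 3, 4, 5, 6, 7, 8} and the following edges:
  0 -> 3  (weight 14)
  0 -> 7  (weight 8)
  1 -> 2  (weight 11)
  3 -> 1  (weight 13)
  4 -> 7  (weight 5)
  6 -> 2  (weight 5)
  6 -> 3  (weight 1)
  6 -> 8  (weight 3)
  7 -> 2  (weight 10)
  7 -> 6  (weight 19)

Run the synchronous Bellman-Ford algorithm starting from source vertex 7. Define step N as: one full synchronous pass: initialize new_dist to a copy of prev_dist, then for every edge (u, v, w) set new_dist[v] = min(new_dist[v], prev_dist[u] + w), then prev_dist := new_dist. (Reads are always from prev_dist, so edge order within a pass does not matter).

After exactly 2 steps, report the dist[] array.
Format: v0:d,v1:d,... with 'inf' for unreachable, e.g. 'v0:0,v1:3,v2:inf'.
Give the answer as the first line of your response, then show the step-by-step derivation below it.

v0:inf,v1:inf,v2:10,v3:20,v4:inf,v5:inf,v6:19,v7:0,v8:22

step 1: dist = v0:inf,v1:inf,v2:10,v3:inf,v4:inf,v5:inf,v6:19,v7:0,v8:inf
step 2: dist = v0:inf,v1:inf,v2:10,v3:20,v4:inf,v5:inf,v6:19,v7:0,v8:22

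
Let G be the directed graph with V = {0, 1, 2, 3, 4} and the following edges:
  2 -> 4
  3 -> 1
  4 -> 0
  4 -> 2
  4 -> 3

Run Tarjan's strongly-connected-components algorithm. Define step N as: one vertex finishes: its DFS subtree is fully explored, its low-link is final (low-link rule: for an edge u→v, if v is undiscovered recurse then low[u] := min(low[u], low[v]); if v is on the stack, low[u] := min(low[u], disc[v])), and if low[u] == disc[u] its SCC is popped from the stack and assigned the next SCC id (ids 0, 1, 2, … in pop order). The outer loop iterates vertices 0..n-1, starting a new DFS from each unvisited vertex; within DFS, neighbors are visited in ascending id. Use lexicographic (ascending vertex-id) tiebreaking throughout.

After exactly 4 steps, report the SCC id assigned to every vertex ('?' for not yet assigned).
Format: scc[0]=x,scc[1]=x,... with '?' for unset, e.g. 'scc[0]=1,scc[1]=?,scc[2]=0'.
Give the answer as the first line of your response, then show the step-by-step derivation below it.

scc[0]=0,scc[1]=1,scc[2]=?,scc[3]=2,scc[4]=?

step 1: low=(low[0]=0,low[1]=?,low[2]=?,low[3]=?,low[4]=?); scc=(scc[0]=0,scc[1]=?,scc[2]=?,scc[3]=?,scc[4]=?)
step 2: low=(low[0]=0,low[1]=1,low[2]=?,low[3]=?,low[4]=?); scc=(scc[0]=0,scc[1]=1,scc[2]=?,scc[3]=?,scc[4]=?)
step 3: low=(low[0]=0,low[1]=1,low[2]=2,low[3]=4,low[4]=2); scc=(scc[0]=0,scc[1]=1,scc[2]=?,scc[3]=2,scc[4]=?)
step 4: low=(low[0]=0,low[1]=1,low[2]=2,low[3]=4,low[4]=2); scc=(scc[0]=0,scc[1]=1,scc[2]=?,scc[3]=2,scc[4]=?)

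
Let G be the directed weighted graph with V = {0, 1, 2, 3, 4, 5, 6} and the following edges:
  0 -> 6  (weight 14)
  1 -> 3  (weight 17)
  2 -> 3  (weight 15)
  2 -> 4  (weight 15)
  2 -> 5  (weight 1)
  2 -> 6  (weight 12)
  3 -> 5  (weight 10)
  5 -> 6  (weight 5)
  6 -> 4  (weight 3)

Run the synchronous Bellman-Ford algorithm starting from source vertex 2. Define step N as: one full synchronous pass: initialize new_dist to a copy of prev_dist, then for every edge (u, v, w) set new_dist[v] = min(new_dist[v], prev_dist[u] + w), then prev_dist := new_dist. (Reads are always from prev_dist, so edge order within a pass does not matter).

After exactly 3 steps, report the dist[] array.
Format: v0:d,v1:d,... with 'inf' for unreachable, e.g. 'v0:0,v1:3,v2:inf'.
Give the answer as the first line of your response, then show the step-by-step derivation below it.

v0:inf,v1:inf,v2:0,v3:15,v4:9,v5:1,v6:6

step 1: dist = v0:inf,v1:inf,v2:0,v3:15,v4:15,v5:1,v6:12
step 2: dist = v0:inf,v1:inf,v2:0,v3:15,v4:15,v5:1,v6:6
step 3: dist = v0:inf,v1:inf,v2:0,v3:15,v4:9,v5:1,v6:6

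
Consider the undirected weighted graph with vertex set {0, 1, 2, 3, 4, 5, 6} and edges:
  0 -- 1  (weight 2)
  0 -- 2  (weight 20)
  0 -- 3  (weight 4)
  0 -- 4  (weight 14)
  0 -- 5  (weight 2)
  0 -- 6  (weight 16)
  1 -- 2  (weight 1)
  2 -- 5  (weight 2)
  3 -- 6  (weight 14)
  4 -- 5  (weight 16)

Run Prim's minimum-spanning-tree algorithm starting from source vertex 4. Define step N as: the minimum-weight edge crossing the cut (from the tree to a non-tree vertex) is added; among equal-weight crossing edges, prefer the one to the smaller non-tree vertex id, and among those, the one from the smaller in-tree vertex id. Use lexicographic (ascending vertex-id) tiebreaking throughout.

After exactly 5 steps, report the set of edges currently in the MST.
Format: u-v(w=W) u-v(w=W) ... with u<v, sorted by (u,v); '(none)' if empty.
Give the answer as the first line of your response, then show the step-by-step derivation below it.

0-1(w=2) 0-3(w=4) 0-4(w=14) 0-5(w=2) 1-2(w=1)

step 1: add edge 0-4 (w=14); MST = {0-4(w=14)}
step 2: add edge 0-1 (w=2); MST = {0-1(w=2) 0-4(w=14)}
step 3: add edge 1-2 (w=1); MST = {0-1(w=2) 0-4(w=14) 1-2(w=1)}
step 4: add edge 0-5 (w=2); MST = {0-1(w=2) 0-4(w=14) 0-5(w=2) 1-2(w=1)}
step 5: add edge 0-3 (w=4); MST = {0-1(w=2) 0-3(w=4) 0-4(w=14) 0-5(w=2) 1-2(w=1)}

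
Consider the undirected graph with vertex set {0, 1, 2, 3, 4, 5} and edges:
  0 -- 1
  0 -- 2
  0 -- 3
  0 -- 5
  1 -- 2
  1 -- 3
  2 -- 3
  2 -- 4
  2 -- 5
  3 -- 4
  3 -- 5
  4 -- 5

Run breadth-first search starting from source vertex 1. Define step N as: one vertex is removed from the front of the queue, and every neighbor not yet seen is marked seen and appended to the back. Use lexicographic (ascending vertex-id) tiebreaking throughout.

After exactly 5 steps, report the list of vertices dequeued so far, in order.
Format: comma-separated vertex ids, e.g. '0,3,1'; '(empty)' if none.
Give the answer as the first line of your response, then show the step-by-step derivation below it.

1,0,2,3,5

step 1: dequeue 1; queue=[0,2,3]; order=1
step 2: dequeue 0; queue=[2,3,5]; order=1,0
step 3: dequeue 2; queue=[3,5,4]; order=1,0,2
step 4: dequeue 3; queue=[5,4]; order=1,0,2,3
step 5: dequeue 5; queue=[4]; order=1,0,2,3,5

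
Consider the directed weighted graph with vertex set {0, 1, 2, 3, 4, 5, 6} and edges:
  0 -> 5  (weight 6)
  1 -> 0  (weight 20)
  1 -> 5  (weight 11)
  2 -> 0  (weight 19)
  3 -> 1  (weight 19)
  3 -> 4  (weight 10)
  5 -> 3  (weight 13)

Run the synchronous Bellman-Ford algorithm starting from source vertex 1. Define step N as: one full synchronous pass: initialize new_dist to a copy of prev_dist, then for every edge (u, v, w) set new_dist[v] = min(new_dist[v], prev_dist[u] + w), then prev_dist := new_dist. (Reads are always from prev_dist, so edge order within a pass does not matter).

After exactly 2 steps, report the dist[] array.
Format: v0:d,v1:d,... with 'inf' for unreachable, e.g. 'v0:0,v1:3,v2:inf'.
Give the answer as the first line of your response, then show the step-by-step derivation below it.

v0:20,v1:0,v2:inf,v3:24,v4:inf,v5:11,v6:inf

step 1: dist = v0:20,v1:0,v2:inf,v3:inf,v4:inf,v5:11,v6:inf
step 2: dist = v0:20,v1:0,v2:inf,v3:24,v4:inf,v5:11,v6:inf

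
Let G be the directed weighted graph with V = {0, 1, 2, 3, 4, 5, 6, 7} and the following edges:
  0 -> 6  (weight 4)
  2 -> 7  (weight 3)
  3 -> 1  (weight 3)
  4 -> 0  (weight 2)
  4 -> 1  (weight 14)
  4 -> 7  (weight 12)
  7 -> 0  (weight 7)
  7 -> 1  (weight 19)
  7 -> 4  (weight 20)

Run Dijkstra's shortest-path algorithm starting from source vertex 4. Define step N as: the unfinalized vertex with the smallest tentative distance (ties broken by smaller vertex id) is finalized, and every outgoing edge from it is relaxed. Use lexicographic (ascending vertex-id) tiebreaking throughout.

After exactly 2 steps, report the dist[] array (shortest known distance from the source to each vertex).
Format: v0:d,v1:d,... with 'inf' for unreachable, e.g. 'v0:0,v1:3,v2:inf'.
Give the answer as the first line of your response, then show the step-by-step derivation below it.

v0:2,v1:14,v2:inf,v3:inf,v4:0,v5:inf,v6:6,v7:12

step 1: dist = v0:2,v1:14,v2:inf,v3:inf,v4:0,v5:inf,v6:inf,v7:12
step 2: dist = v0:2,v1:14,v2:inf,v3:inf,v4:0,v5:inf,v6:6,v7:12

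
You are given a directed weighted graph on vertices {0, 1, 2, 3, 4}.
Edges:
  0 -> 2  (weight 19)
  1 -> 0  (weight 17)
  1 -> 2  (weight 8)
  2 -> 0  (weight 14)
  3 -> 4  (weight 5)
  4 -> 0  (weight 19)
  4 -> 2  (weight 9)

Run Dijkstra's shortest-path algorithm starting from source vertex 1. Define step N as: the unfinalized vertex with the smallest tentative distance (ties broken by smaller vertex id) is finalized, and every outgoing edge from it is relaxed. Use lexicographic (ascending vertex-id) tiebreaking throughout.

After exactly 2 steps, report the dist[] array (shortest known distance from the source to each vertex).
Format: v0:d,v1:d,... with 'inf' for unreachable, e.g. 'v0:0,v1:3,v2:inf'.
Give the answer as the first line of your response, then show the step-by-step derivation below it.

v0:17,v1:0,v2:8,v3:inf,v4:inf

step 1: dist = v0:17,v1:0,v2:8,v3:inf,v4:inf
step 2: dist = v0:17,v1:0,v2:8,v3:inf,v4:inf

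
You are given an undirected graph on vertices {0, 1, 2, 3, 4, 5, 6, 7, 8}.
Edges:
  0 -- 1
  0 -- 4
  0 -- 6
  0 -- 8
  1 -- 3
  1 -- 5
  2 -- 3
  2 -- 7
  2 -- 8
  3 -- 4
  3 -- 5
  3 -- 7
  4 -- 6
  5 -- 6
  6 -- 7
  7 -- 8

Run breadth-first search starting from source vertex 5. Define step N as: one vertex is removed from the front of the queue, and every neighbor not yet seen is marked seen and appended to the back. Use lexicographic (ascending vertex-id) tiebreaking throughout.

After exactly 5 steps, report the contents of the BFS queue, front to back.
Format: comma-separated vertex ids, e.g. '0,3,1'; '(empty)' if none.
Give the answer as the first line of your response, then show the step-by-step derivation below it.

2,4,7,8

step 1: dequeue 5; queue=[1,3,6]; order=5
step 2: dequeue 1; queue=[3,6,0]; order=5,1
step 3: dequeue 3; queue=[6,0,2,4,7]; order=5,1,3
step 4: dequeue 6; queue=[0,2,4,7]; order=5,1,3,6
step 5: dequeue 0; queue=[2,4,7,8]; order=5,1,3,6,0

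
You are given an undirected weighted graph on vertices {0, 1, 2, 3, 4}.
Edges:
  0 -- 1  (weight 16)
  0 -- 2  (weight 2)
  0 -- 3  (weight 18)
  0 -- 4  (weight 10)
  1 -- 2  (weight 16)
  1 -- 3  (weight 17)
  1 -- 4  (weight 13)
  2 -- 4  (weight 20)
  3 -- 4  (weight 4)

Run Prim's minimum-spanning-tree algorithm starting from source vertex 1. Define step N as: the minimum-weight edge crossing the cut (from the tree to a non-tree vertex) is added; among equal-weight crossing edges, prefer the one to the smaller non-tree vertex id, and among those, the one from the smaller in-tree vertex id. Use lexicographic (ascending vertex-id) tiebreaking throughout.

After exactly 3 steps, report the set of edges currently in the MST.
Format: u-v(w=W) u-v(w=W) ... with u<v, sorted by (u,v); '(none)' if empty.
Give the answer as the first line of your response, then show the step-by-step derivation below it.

0-4(w=10) 1-4(w=13) 3-4(w=4)

step 1: add edge 1-4 (w=13); MST = {1-4(w=13)}
step 2: add edge 3-4 (w=4); MST = {1-4(w=13) 3-4(w=4)}
step 3: add edge 0-4 (w=10); MST = {0-4(w=10) 1-4(w=13) 3-4(w=4)}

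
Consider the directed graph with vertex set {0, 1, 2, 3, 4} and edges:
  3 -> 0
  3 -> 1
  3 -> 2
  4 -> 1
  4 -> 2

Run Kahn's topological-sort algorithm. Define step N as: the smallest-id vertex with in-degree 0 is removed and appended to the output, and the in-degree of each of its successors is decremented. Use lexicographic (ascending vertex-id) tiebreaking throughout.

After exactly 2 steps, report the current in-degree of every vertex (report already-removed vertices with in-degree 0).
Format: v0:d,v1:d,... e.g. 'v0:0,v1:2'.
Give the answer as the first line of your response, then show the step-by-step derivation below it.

v0:0,v1:1,v2:1,v3:0,v4:0

step 1: output 3; order=[3]; indeg=(0,1,1,0,0)
step 2: output 0; order=[3,0]; indeg=(0,1,1,0,0)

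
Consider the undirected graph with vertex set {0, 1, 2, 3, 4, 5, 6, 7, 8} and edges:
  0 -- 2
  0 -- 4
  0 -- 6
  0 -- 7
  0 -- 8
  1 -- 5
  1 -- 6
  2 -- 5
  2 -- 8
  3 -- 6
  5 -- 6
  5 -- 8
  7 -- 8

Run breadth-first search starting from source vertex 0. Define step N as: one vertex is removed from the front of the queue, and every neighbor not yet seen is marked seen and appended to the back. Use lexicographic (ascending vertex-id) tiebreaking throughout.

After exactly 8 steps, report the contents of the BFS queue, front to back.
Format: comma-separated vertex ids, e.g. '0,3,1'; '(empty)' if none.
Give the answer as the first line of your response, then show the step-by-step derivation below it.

3

step 1: dequeue 0; queue=[2,4,6,7,8]; order=0
step 2: dequeue 2; queue=[4,6,7,8,5]; order=0,2
step 3: dequeue 4; queue=[6,7,8,5]; order=0,2,4
step 4: dequeue 6; queue=[7,8,5,1,3]; order=0,2,4,6
step 5: dequeue 7; queue=[8,5,1,3]; order=0,2,4,6,7
step 6: dequeue 8; queue=[5,1,3]; order=0,2,4,6,7,8
step 7: dequeue 5; queue=[1,3]; order=0,2,4,6,7,8,5
step 8: dequeue 1; queue=[3]; order=0,2,4,6,7,8,5,1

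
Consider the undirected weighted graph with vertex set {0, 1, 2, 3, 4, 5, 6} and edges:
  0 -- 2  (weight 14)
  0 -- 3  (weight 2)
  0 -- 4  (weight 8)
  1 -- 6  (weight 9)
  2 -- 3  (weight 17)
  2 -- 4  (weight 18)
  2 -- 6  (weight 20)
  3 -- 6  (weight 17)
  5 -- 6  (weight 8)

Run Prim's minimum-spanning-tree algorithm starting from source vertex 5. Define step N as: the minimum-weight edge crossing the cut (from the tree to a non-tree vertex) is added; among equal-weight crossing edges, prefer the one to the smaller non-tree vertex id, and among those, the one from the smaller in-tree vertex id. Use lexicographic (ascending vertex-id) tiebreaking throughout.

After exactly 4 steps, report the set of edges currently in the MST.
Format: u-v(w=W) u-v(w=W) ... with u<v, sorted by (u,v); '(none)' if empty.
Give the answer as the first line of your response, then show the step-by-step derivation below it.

0-3(w=2) 1-6(w=9) 3-6(w=17) 5-6(w=8)

step 1: add edge 5-6 (w=8); MST = {5-6(w=8)}
step 2: add edge 1-6 (w=9); MST = {1-6(w=9) 5-6(w=8)}
step 3: add edge 3-6 (w=17); MST = {1-6(w=9) 3-6(w=17) 5-6(w=8)}
step 4: add edge 0-3 (w=2); MST = {0-3(w=2) 1-6(w=9) 3-6(w=17) 5-6(w=8)}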